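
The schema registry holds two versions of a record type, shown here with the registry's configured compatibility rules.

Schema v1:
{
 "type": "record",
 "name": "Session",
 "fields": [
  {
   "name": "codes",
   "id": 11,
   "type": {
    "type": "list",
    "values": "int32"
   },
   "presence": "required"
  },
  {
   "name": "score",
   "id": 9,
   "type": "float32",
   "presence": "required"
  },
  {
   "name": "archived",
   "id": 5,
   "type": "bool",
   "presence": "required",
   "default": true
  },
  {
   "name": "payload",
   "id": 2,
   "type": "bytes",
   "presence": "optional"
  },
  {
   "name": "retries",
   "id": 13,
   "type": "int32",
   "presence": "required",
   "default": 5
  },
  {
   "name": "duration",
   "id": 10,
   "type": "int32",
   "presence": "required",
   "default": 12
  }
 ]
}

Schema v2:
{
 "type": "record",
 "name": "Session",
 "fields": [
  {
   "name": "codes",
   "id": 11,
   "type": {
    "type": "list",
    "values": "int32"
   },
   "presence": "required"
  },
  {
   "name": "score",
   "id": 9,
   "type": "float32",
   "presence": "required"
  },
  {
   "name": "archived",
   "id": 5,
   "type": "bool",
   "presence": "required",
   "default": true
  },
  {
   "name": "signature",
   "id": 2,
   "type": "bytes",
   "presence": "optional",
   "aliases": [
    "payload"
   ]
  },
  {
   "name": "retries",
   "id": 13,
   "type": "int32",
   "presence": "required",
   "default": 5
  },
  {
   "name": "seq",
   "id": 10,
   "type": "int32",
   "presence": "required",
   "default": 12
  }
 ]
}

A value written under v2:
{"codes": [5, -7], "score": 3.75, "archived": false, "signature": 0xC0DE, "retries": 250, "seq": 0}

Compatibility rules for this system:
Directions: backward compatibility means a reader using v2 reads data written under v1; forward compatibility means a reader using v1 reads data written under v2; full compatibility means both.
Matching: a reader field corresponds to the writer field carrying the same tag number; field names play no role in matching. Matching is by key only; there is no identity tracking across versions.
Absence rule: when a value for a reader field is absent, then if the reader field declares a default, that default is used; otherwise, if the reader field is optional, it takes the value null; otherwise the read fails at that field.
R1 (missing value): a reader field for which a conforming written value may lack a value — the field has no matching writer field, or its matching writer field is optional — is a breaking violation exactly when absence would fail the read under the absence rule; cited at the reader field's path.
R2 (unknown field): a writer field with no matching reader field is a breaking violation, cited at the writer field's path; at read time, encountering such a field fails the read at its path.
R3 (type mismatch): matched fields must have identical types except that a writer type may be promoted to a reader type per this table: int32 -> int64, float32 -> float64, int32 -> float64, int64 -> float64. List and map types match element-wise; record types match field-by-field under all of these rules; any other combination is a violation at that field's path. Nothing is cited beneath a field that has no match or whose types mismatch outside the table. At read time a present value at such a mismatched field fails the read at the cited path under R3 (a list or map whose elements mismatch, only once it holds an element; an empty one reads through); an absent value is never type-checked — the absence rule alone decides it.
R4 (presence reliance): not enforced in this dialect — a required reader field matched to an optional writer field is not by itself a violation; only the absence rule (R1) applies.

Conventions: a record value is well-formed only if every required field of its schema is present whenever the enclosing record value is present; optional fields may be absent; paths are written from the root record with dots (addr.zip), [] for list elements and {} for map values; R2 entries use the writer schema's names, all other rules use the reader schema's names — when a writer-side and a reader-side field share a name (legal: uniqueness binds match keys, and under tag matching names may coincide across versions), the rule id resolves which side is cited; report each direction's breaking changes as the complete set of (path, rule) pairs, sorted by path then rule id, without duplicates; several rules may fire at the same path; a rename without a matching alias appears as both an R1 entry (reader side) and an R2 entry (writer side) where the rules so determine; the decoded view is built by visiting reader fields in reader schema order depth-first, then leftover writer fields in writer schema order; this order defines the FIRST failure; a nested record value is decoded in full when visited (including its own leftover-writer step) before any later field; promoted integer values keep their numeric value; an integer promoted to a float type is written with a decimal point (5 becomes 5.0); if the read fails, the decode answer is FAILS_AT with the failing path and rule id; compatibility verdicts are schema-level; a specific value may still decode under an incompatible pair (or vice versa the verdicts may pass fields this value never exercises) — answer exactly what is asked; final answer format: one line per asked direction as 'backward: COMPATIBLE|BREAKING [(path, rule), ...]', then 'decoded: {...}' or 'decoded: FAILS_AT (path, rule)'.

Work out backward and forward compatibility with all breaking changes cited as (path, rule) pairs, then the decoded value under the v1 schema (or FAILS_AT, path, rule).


arrows below run writer -> reader for Session
backward for Session (reader v2, writer v1):
  codes <- codes (list<int32> -> list<int32>, writer required)
  score <- score (float32 -> float32, writer required)
  archived <- archived (bool -> bool, writer required)
  signature <- payload (bytes -> bytes, writer optional)
  retries <- retries (int32 -> int32, writer required)
  seq <- duration (int32 -> int32, writer required)
  => no violations; backward on Session: COMPATIBLE
forward for Session (reader v1, writer v2):
  codes <- codes (list<int32> -> list<int32>, writer required)
  score <- score (float32 -> float32, writer required)
  archived <- archived (bool -> bool, writer required)
  payload <- signature (bytes -> bytes, writer optional)
  retries <- retries (int32 -> int32, writer required)
  duration <- seq (int32 -> int32, writer required)
  => no violations; forward on Session: COMPATIBLE
decode walk for Session under reader schema v1:
  codes := [5, -7]
  score := 3.75
  archived := false
  payload := 0xC0DE (from writer signature)
  retries := 250
  duration := 0 (from writer seq)
  => decoded: {"codes": [5, -7], "score": 3.75, "archived": false, "payload": 0xC0DE, "retries": 250, "duration": 0}

backward: COMPATIBLE []; forward: COMPATIBLE []; decoded: {"codes": [5, -7], "score": 3.75, "archived": false, "payload": 0xC0DE, "retries": 250, "duration": 0}


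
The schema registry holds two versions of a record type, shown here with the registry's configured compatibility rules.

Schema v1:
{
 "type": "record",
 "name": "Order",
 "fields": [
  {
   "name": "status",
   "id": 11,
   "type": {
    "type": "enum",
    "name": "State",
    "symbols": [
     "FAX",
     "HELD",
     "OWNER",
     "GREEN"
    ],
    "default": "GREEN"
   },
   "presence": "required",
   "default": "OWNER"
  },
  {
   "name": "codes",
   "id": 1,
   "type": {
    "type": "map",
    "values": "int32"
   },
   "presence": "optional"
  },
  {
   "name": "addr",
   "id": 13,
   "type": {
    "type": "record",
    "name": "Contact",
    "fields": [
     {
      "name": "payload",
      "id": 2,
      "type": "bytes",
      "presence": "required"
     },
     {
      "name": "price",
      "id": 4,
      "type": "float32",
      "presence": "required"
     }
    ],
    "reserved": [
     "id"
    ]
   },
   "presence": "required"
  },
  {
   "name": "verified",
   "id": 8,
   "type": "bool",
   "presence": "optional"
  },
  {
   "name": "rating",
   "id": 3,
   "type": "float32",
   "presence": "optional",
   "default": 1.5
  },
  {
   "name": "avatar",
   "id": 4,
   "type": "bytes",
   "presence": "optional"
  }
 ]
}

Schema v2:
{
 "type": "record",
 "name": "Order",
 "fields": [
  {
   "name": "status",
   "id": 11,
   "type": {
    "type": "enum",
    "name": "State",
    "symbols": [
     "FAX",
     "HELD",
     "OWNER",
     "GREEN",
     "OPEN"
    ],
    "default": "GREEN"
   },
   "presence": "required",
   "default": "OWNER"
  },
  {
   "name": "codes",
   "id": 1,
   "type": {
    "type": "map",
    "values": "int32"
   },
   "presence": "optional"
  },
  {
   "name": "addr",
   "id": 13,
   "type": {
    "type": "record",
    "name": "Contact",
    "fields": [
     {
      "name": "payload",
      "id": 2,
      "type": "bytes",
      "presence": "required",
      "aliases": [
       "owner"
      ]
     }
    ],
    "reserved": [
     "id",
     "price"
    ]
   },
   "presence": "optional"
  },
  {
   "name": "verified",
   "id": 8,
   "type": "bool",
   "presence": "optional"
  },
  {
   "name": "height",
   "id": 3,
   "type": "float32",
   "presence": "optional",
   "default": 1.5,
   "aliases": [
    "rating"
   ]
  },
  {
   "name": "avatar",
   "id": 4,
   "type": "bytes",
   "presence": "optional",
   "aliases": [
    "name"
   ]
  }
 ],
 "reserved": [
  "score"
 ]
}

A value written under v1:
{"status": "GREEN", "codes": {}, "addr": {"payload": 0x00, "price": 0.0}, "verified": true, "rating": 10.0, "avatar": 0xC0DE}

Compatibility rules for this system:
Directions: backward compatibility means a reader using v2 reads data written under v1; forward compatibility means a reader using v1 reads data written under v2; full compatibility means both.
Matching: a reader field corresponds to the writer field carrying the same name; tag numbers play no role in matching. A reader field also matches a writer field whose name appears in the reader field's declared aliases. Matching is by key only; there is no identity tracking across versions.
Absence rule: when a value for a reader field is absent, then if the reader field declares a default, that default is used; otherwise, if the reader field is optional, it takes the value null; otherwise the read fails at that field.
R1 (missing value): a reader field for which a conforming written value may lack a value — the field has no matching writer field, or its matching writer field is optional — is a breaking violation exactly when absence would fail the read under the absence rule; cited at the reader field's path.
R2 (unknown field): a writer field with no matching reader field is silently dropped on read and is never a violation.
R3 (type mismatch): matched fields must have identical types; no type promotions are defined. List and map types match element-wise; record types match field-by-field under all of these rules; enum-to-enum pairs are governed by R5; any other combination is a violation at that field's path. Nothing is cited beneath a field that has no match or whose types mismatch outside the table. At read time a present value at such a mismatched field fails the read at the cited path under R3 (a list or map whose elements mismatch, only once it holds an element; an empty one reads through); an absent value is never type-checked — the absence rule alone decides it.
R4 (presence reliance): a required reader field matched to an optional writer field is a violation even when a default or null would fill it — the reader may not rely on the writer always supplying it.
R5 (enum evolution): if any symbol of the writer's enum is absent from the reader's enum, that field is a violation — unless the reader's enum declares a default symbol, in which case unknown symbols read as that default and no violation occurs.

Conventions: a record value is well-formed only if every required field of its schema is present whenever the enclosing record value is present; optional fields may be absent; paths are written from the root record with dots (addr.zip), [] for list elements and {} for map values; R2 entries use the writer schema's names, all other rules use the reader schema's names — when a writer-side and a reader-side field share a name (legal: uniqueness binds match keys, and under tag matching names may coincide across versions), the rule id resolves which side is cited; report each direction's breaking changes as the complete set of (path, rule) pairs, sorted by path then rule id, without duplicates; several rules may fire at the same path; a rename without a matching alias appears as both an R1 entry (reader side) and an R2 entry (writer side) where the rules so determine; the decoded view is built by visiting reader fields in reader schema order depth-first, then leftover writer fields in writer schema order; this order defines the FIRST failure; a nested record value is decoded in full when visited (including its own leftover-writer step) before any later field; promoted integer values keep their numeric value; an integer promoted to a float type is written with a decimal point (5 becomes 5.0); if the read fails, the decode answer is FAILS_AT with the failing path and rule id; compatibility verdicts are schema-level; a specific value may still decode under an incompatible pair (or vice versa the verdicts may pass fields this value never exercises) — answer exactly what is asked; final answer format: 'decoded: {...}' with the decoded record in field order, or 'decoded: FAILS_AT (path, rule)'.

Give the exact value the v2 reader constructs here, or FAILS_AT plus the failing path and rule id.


decoded: {"status": "GREEN", "codes": {}, "addr": {"payload": 0x00}, "verified": true, "height": 10.0, "avatar": 0xC0DE}

in Order below, arrows point writer -> reader
migrating the Order value to v2:
  status := "GREEN"
  codes := {}
  addr.payload := 0x00
  writer addr.price: unmatched, discarded
  verified := true
  height := 10.0 (from writer rating)
  avatar := 0xC0DE
  => decoded: {"status": "GREEN", "codes": {}, "addr": {"payload": 0x00}, "verified": true, "height": 10.0, "avatar": 0xC0DE}
remaining Order differences; none change what is asked:
  enum State (field status in record Order): symbol OPEN added -> no rule fires on it and the decoded Order view is identical with or without it
  field addr in record Order: required changed to optional -> changes Order's schema-level verdicts only — the decode of this value is the same


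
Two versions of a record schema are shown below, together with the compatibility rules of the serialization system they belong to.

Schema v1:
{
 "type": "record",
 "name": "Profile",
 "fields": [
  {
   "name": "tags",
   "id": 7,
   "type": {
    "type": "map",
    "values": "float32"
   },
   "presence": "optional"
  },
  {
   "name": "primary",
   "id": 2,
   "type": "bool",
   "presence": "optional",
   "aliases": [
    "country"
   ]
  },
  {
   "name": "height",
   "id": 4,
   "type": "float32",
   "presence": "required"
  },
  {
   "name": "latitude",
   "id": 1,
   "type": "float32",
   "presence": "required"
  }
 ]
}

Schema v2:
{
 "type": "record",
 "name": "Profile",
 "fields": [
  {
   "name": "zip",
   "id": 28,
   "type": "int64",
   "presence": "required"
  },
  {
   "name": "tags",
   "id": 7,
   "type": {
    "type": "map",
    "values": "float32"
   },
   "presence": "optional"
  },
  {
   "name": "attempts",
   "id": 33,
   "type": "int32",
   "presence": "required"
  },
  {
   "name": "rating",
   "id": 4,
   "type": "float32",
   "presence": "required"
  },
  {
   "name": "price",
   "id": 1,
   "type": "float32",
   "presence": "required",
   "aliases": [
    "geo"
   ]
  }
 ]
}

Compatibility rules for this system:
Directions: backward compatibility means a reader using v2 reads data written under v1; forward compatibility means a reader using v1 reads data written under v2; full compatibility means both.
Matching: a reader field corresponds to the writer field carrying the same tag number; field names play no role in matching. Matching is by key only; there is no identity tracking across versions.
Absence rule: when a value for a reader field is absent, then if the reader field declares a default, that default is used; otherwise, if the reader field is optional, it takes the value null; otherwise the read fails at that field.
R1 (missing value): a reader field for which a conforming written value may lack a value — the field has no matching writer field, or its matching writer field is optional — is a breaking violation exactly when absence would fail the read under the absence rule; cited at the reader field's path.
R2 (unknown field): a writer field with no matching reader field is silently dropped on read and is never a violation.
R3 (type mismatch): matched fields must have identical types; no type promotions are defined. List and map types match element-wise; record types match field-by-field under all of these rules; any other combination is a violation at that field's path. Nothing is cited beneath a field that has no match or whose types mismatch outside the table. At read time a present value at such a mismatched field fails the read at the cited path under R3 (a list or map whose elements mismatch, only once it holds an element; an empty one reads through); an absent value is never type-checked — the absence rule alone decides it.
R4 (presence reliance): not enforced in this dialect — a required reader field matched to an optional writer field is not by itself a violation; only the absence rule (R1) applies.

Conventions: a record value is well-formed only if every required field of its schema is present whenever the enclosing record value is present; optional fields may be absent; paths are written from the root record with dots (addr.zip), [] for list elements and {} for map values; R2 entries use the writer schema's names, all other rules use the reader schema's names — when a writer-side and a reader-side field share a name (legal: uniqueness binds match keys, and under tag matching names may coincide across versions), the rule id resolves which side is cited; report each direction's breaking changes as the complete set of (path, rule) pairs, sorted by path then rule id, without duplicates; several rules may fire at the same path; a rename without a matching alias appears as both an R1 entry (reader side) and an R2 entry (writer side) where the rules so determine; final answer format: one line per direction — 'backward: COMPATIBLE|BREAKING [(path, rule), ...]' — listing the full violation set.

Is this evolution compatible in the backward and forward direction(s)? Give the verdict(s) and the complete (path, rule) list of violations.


backward: BREAKING [(attempts, R1), (zip, R1)]; forward: COMPATIBLE []

in Profile below, arrows point writer -> reader
backward analysis of Profile with v2 as reader and v1 as writer:
  zip has no writer counterpart
  tags <- tags (map<string, float32> -> map<string, float32>, writer optional)
  attempts has no writer counterpart
  rating <- height (float32 -> float32, writer required)
  price <- latitude (float32 -> float32, writer required)
  writer primary: unknown to reader
  breaking: (attempts, R1)
  breaking: (zip, R1)
  backward on Profile therefore BREAKING (2)
forward analysis of Profile with v1 as reader and v2 as writer:
  tags <- tags (map<string, float32> -> map<string, float32>, writer optional)
  primary has no writer counterpart
  height <- rating (float32 -> float32, writer required)
  latitude <- price (float32 -> float32, writer required)
  writer zip: unknown to reader
  writer attempts: unknown to reader
  => forward: COMPATIBLE


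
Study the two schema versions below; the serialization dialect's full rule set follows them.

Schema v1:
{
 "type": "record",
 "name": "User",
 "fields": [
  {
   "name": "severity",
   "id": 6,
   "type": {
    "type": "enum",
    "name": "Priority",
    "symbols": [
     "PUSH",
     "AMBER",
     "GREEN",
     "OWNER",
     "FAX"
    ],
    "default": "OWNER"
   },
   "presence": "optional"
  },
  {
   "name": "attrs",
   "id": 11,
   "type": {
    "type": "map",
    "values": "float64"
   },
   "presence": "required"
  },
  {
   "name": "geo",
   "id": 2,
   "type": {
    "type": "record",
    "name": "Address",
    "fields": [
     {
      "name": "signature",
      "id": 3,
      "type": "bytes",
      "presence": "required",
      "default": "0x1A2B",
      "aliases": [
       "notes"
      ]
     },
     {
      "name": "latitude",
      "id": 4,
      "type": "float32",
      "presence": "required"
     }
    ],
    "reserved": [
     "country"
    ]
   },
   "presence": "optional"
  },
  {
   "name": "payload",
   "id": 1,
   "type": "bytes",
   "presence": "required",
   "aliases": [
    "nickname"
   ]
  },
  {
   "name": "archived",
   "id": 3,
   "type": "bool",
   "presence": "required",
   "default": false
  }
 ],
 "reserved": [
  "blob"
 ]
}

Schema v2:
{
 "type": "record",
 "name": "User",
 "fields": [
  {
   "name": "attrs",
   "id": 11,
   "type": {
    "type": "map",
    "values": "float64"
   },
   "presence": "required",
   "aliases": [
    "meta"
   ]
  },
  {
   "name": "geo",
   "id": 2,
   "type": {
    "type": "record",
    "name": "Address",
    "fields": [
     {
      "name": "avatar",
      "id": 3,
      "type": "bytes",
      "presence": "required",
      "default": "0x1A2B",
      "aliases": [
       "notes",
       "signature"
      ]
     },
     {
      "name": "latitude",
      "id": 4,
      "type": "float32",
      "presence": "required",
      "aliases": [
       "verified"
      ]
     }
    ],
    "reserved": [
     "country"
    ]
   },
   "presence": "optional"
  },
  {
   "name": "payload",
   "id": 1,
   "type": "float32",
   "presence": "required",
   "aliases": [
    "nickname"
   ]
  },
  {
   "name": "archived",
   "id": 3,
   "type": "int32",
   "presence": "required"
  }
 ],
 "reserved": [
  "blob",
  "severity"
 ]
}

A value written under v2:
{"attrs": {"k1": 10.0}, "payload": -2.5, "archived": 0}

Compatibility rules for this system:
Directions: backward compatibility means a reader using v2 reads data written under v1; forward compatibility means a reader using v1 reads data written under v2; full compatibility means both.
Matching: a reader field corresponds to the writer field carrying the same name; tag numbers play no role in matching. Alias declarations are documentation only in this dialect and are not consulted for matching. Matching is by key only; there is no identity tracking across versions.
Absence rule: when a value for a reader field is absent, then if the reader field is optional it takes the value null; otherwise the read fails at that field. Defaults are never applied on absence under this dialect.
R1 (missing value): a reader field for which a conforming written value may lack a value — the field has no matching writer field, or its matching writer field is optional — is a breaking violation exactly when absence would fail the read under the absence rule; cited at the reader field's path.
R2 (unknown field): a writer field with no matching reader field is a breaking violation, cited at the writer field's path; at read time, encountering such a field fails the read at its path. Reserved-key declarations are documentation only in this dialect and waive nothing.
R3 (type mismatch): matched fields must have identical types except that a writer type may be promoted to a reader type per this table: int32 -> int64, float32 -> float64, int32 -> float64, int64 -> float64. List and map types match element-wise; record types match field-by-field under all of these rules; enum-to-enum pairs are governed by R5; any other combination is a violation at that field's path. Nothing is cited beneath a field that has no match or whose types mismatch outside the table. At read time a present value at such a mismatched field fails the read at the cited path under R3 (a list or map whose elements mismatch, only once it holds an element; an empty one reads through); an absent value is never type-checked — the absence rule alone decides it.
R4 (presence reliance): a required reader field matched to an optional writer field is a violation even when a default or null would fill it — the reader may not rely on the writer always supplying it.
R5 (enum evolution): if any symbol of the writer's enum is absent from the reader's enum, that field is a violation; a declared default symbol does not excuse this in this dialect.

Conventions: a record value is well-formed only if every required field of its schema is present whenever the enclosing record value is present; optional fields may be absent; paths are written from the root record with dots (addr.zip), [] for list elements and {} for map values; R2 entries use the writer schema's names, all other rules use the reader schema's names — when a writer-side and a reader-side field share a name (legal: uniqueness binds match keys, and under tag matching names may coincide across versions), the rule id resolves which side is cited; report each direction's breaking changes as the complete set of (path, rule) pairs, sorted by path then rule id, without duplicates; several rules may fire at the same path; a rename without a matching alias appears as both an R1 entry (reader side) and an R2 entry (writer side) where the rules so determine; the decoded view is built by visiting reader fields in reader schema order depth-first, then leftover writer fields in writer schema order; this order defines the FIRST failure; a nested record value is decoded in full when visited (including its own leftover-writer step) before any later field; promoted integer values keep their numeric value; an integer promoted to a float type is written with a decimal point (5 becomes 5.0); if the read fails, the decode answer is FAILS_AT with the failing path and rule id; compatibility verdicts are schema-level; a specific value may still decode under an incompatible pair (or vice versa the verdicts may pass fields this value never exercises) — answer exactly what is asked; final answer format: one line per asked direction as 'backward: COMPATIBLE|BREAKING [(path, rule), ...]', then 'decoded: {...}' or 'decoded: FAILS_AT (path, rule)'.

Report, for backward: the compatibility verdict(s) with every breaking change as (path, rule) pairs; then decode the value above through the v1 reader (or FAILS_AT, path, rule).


backward: BREAKING [(archived, R3), (geo.avatar, R1), (geo.signature, R2), (payload, R3), (severity, R2)]; decoded: FAILS_AT (payload, R3)

arrows below run writer -> reader for User
checking backward for User: reader v2 against writer v1:
  writer required, map<string, float64> -> map<string, float64>: reader attrs maps from writer attrs
  writer optional, Address -> Address: reader geo maps from writer geo
  writer required, bytes -> float32: reader payload maps from writer payload
  writer required, bool -> int32: reader archived maps from writer archived
  writer field severity has no reader counterpart
  geo.avatar: no writer match
  writer required, float32 -> float32: reader geo.latitude maps from writer geo.latitude
  writer field geo.signature has no reader counterpart
  breaking: (archived, R3)
  breaking: (geo.avatar, R1)
  breaking: (geo.signature, R2)
  breaking: (payload, R3)
  breaking: (severity, R2)
  => 5 violation(s): backward is BREAKING for User
decode (reader v1):
  severity := null (absent, optional -> null)
  attrs := {"k1": 10.0}
  geo := null (absent, optional -> null)
  read fails at payload under R3
  => FAILS_AT (payload, R3)


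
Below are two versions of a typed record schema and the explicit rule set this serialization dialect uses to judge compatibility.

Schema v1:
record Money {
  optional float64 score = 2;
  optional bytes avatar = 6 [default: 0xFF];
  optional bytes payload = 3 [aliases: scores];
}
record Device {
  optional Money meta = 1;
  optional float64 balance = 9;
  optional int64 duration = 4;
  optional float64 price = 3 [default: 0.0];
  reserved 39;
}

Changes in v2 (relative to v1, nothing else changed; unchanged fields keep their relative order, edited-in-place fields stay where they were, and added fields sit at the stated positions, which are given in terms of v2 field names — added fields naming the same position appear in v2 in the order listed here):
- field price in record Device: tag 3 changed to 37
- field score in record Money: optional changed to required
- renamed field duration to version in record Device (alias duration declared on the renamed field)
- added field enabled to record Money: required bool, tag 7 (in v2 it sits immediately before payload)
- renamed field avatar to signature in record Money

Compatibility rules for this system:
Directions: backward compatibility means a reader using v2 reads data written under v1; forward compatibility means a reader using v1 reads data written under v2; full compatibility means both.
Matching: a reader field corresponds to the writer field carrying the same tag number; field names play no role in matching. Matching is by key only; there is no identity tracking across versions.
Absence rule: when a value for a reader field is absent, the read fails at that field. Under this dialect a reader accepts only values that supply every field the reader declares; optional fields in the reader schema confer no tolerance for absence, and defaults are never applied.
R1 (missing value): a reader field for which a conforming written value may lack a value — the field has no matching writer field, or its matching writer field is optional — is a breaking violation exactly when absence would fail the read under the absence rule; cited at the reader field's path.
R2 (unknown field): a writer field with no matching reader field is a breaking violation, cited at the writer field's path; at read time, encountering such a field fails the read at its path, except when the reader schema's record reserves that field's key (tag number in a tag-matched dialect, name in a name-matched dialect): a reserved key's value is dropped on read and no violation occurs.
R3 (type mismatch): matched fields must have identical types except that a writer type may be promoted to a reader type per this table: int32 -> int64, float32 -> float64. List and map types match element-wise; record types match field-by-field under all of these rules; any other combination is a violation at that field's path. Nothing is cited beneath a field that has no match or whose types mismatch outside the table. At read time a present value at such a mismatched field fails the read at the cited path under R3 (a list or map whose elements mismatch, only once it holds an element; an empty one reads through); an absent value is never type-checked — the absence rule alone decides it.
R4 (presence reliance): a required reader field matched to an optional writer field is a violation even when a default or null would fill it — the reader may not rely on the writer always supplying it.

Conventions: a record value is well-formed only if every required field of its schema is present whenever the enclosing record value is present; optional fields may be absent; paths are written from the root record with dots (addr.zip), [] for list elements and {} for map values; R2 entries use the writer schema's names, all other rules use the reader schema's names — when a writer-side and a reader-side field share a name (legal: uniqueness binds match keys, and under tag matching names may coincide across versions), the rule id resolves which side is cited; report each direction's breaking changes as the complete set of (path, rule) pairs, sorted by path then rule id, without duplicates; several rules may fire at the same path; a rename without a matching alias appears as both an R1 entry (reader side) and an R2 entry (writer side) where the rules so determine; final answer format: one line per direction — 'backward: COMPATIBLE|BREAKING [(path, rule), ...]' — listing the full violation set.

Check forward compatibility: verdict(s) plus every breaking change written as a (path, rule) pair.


forward: BREAKING [(balance, R1), (duration, R1), (meta, R1), (meta.avatar, R1), (meta.enabled, R2), (meta.payload, R1), (price, R1), (price, R2)]

each type pair in Device: writer, then reader
forward analysis of Device with v1 as reader and v2 as writer:
  writer optional, Money -> Money: reader meta maps from writer meta
  writer optional, float64 -> float64: reader balance maps from writer balance
  writer optional, int64 -> int64: reader duration maps from writer version
  price: no writer-side match
  leftover writer field: price
  writer required, float64 -> float64: reader meta.score maps from writer meta.score
  writer optional, bytes -> bytes: reader meta.avatar maps from writer meta.signature
  writer optional, bytes -> bytes: reader meta.payload maps from writer meta.payload
  leftover writer field: meta.enabled
  violation R1 at balance
  violation R1 at duration
  violation R1 at meta
  violation R1 at meta.avatar
  violation R2 at meta.enabled
  violation R1 at meta.payload
  violation R1 at price
  violation R2 at price
  => 8 violation(s): forward is BREAKING for Device
the rest of the Device diff is inert for this question:
  renamed field duration to version in record Device (alias duration declared on the renamed field) -> fires only in the backward direction of Device, which is not asked here
  renamed field avatar to signature in record Money -> fires only in the backward direction of Device, which is not asked here


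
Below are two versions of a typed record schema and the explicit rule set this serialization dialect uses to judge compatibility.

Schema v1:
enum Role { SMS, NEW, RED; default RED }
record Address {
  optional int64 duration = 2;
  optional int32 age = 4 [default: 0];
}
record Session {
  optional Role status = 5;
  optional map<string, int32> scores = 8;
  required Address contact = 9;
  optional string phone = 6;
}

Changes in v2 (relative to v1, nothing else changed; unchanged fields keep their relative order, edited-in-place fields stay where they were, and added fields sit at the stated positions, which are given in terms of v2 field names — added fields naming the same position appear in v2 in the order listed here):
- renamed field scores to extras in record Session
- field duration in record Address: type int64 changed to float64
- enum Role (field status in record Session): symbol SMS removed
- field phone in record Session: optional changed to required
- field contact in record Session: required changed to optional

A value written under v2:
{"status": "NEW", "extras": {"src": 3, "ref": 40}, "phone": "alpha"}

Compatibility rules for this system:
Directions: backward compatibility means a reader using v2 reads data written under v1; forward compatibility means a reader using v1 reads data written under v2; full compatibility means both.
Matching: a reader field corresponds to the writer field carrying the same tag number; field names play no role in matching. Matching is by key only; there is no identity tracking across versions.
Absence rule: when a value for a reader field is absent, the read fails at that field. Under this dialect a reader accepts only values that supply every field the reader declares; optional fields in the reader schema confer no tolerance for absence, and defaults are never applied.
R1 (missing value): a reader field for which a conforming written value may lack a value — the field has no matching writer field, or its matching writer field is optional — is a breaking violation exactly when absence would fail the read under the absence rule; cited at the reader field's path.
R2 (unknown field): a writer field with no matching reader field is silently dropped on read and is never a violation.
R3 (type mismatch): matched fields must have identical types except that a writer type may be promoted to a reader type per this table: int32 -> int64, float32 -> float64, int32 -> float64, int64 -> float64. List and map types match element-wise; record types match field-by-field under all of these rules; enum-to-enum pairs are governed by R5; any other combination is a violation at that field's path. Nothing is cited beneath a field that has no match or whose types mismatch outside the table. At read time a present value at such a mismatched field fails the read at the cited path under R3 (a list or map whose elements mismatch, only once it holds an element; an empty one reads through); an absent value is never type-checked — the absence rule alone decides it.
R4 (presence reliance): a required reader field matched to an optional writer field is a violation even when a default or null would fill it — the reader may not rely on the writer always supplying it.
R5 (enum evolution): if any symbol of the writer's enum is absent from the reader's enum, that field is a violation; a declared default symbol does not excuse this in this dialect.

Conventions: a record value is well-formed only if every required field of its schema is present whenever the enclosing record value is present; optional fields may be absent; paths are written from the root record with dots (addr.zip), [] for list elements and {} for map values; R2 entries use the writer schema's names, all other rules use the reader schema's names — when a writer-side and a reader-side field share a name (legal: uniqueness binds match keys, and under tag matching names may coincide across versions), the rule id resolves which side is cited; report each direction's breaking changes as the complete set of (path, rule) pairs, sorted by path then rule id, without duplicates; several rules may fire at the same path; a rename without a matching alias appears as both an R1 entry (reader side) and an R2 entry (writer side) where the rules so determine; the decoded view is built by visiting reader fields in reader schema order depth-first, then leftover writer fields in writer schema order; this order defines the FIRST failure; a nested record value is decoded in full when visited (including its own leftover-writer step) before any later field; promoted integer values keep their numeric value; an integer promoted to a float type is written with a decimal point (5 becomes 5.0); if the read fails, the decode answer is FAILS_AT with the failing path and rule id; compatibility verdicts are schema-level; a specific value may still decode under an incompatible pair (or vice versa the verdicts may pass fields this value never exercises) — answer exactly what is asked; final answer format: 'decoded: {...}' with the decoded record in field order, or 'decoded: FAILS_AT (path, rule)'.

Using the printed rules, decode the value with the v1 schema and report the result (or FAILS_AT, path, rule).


decoded: FAILS_AT (contact, R1)

the writer's type comes first in each Session pair
decode walk for Session under reader schema v1:
  status := "NEW"
  scores := {"src": 3, "ref": 40} (from writer extras)
  read fails at contact under R1 (no fill)
  => FAILS_AT (contact, R1)
ruling out the remaining Session differences:
  renamed field scores to extras in record Session -> schema-level compatibility only; this Session value's decode is unchanged
  field duration in record Address: type int64 changed to float64 -> schema-level compatibility only; this Session value's decode is unchanged
  enum Role (field status in record Session): symbol SMS removed -> schema-level compatibility only; this Session value's decode is unchanged
  field phone in record Session: optional changed to required -> schema-level compatibility only; this Session value's decode is unchanged


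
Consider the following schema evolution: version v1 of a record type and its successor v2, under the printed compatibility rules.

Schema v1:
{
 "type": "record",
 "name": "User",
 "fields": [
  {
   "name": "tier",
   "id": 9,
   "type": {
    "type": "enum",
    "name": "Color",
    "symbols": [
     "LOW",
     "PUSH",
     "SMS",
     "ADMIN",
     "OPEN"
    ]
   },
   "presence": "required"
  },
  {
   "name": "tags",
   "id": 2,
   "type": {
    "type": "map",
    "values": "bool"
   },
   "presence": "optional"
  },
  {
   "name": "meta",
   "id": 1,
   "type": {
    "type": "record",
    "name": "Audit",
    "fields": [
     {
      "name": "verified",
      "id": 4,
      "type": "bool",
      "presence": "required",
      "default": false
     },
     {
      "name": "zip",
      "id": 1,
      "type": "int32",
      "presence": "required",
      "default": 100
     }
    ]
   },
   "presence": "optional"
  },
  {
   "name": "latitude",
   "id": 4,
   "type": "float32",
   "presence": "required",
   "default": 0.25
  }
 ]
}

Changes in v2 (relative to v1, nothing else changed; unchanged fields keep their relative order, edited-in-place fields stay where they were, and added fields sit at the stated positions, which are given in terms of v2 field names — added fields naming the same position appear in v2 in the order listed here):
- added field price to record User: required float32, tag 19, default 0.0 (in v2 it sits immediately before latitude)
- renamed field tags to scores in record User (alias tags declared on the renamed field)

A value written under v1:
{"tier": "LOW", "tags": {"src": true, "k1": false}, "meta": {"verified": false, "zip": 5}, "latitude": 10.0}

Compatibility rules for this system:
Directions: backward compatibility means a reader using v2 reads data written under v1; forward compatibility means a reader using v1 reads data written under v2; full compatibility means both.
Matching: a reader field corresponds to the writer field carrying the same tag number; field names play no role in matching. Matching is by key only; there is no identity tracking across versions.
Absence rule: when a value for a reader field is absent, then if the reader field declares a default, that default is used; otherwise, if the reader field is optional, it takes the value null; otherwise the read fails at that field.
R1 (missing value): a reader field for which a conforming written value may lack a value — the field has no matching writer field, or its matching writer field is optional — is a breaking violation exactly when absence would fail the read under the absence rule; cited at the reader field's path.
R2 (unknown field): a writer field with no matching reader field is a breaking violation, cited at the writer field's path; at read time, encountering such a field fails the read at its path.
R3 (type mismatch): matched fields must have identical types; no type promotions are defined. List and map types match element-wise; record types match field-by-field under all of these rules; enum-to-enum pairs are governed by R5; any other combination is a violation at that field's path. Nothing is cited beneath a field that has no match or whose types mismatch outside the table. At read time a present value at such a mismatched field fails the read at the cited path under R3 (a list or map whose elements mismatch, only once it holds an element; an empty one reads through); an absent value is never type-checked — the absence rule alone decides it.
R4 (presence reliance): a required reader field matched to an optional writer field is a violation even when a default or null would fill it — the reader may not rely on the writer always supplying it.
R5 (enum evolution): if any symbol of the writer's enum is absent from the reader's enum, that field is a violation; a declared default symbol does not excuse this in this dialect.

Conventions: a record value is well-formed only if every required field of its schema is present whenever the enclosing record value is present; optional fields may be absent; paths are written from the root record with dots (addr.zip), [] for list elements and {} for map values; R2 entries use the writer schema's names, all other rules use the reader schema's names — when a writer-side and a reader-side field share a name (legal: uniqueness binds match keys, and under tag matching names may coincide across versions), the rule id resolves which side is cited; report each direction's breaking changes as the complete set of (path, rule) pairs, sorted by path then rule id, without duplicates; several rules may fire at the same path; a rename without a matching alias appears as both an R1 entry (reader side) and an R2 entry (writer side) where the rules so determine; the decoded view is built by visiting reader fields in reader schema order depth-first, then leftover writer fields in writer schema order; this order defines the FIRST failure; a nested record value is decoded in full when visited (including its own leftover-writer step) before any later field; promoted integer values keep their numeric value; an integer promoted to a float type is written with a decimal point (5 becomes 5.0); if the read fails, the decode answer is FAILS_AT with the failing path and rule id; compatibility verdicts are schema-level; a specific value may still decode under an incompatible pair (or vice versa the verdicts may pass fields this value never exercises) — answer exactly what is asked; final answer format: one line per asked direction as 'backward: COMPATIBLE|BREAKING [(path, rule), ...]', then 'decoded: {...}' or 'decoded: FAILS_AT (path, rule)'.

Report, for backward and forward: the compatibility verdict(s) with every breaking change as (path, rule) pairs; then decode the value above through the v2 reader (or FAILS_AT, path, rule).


arrows below run writer -> reader for User
backward for User (reader v2, writer v1):
  tier: paired with writer tier (Color -> Color; writer required)
  scores: paired with writer tags (map<string, bool> -> map<string, bool>; writer optional)
  meta: paired with writer meta (Audit -> Audit; writer optional)
  price has no writer counterpart
  latitude: paired with writer latitude (float32 -> float32; writer required)
  meta.verified: paired with writer meta.verified (bool -> bool; writer required)
  meta.zip: paired with writer meta.zip (int32 -> int32; writer required)
  => backward: COMPATIBLE
forward for User (reader v1, writer v2):
  tier: paired with writer tier (Color -> Color; writer required)
  tags: paired with writer scores (map<string, bool> -> map<string, bool>; writer optional)
  meta: paired with writer meta (Audit -> Audit; writer optional)
  latitude: paired with writer latitude (float32 -> float32; writer required)
  writer field price has no reader counterpart
  meta.verified: paired with writer meta.verified (bool -> bool; writer required)
  meta.zip: paired with writer meta.zip (int32 -> int32; writer required)
  R2 fires at price
  => 1 violation(s): forward is BREAKING for User
decode walk for User under reader schema v2:
  tier := "LOW"
  scores := {"src": true, "k1": false} (from writer tags)
  meta.verified := false
  meta.zip := 5
  price := 0.0 (absent -> default)
  latitude := 10.0
  => decoded: {"tier": "LOW", "scores": {"src": true, "k1": false}, "meta": {"verified": false, "zip": 5}, "price": 0.0, "latitude": 10.0}

backward: COMPATIBLE []; forward: BREAKING [(price, R2)]; decoded: {"tier": "LOW", "scores": {"src": true, "k1": false}, "meta": {"verified": false, "zip": 5}, "price": 0.0, "latitude": 10.0}
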